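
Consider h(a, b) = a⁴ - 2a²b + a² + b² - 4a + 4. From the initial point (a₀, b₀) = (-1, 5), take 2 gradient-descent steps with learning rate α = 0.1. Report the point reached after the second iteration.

∇h = (4a³ - 4ab + 2a - 4, -2a² + 2b)
Step 1: at (-1, 5), ∇h = (10, 8) → (-1, 5) − 0.1·(10, 8) = (-2, 4.2)
Step 2: at (-2, 4.2), ∇h = (-6.4, 0.4) → (-2, 4.2) − 0.1·(-6.4, 0.4) = (-1.36, 4.16)

(-1.36, 4.16)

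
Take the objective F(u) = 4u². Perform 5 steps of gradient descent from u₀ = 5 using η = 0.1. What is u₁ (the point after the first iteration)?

1

F′(u) = 8u
Step 1: F′(5) = 40; u₁ = 5 − 0.1·40 = 1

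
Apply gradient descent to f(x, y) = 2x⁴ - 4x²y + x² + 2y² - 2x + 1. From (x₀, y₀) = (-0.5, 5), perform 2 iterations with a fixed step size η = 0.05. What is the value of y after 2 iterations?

3.578

∇f = (8x³ - 8xy + 2x - 2, -4x² + 4y)
(x₁, y₁) = (-0.5, 5) − 0.05·(16, 19) = (-1.3, 4.05)
(x₂, y₂) = (-1.3, 4.05) − 0.05·(19.944, 9.44) = (-2.2972, 3.578)
y = 3.578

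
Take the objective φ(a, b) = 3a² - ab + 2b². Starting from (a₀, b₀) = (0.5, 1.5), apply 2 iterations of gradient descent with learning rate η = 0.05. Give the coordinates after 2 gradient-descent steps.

∇φ = (6a - b, -a + 4b)
(a₁, b₁) = (0.5, 1.5) − 0.05·(1.5, 5.5) = (0.425, 1.225)
(a₂, b₂) = (0.425, 1.225) − 0.05·(1.325, 4.475) = (0.35875, 1.00125)

(0.35875, 1.00125)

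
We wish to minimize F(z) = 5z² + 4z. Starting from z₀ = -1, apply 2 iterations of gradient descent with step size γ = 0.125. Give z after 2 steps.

F′(z) = 10z + 4
z₁ = -1 − 0.125·(-6) = -0.25
z₂ = -0.25 − 0.125·1.5 = -0.4375

-0.4375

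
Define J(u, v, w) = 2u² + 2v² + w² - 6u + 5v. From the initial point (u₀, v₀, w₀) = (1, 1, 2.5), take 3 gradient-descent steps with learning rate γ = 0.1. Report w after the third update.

1.28

∇J = (4u - 6, 4v + 5, 2w)
(u₁, v₁, w₁) = (1, 1, 2.5) − 0.1·(-2, 9, 5) = (1.2, 0.1, 2)
(u₂, v₂, w₂) = (1.2, 0.1, 2) − 0.1·(-1.2, 5.4, 4) = (1.32, -0.44, 1.6)
(u₃, v₃, w₃) = (1.32, -0.44, 1.6) − 0.1·(-0.72, 3.24, 3.2) = (1.392, -0.764, 1.28)
w = 1.28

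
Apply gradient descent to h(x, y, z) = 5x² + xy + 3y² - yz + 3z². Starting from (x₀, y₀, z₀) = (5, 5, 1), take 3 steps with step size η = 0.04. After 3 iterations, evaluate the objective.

∇h = (10x + y, x + 6y - z, -y + 6z)
(x₁, y₁, z₁) = (5, 5, 1) − 0.04·(55, 34, 1) = (2.8, 3.64, 0.96)
(x₂, y₂, z₂) = (2.8, 3.64, 0.96) − 0.04·(31.64, 23.68, 2.12) = (1.5344, 2.6928, 0.8752)
(x₃, y₃, z₃) = (1.5344, 2.6928, 0.8752) − 0.04·(18.0368, 16.816, 2.5584) = (0.812928, 2.02016, 0.772864)
h(0.812928, 2.02016, 0.772864) = 17.420290920448

17.420290920448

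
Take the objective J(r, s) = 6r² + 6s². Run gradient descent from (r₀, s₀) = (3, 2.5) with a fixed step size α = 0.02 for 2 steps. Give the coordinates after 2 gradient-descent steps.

∇J = (12r, 12s)
Step 1: at (3, 2.5), ∇J = (36, 30) → (3, 2.5) − 0.02·(36, 30) = (2.28, 1.9)
Step 2: at (2.28, 1.9), ∇J = (27.36, 22.8) → (2.28, 1.9) − 0.02·(27.36, 22.8) = (1.7328, 1.444)

(1.7328, 1.444)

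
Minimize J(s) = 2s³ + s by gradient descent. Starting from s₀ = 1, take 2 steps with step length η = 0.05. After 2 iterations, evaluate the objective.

0.68523340490625

J′(s) = 6s² + 1
Step 1: J′(1) = 7; s₁ = 1 − 0.05·7 = 0.65
Step 2: J′(0.65) = 3.535; s₂ = 0.65 − 0.05·3.535 = 0.47325
J(0.47325) = 0.68523340490625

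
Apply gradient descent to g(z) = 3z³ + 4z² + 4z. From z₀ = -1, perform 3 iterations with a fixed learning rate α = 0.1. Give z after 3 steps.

g′(z) = 9z² + 8z + 4
Step 1: g′(-1) = 5; z₁ = -1 − 0.1·5 = -1.5
Step 2: g′(-1.5) = 12.25; z₂ = -1.5 − 0.1·12.25 = -2.725
Step 3: g′(-2.725) = 49.030625; z₃ = -2.725 − 0.1·49.030625 = -7.6280625

-7.6280625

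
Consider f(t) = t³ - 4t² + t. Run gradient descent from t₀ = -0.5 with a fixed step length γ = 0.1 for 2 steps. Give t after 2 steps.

f′(t) = 3t² - 8t + 1
t₁ = -0.5 − 0.1·5.75 = -1.075
t₂ = -1.075 − 0.1·13.066875 = -2.3816875

-2.3816875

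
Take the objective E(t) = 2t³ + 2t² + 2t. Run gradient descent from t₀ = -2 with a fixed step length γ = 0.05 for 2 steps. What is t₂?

-4.943

E′(t) = 6t² + 4t + 2
Step 1: E′(-2) = 18; t₁ = -2 − 0.05·18 = -2.9
Step 2: E′(-2.9) = 40.86; t₂ = -2.9 − 0.05·40.86 = -4.943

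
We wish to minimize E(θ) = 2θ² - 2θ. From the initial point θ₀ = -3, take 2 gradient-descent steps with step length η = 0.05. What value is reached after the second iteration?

-1.74

E′(θ) = 4θ - 2
θ₁ = -3 − 0.05·(-14) = -2.3
θ₂ = -2.3 − 0.05·(-11.2) = -1.74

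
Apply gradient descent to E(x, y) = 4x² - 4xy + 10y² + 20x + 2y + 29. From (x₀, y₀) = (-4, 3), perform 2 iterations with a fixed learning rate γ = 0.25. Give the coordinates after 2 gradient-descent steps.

∇E = (8x - 4y + 20, -4x + 20y + 2)
(x₁, y₁) = (-4, 3) − 0.25·(-24, 78) = (2, -16.5)
(x₂, y₂) = (2, -16.5) − 0.25·(102, -336) = (-23.5, 67.5)

(-23.5, 67.5)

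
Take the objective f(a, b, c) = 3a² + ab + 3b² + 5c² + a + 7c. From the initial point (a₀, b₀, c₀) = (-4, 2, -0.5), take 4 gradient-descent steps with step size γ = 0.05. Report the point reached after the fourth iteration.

∇f = (6a + b + 1, a + 6b, 10c + 7)
(a₁, b₁, c₁) = (-4, 2, -0.5) − 0.05·(-21, 8, 2) = (-2.95, 1.6, -0.6)
(a₂, b₂, c₂) = (-2.95, 1.6, -0.6) − 0.05·(-15.1, 6.65, 1) = (-2.195, 1.2675, -0.65)
(a₃, b₃, c₃) = (-2.195, 1.2675, -0.65) − 0.05·(-10.9025, 5.41, 0.5) = (-1.649875, 0.997, -0.675)
(a₄, b₄, c₄) = (-1.649875, 0.997, -0.675) − 0.05·(-7.90225, 4.332125, 0.25) = (-1.2547625, 0.78039375, -0.6875)

(-1.2547625, 0.78039375, -0.6875)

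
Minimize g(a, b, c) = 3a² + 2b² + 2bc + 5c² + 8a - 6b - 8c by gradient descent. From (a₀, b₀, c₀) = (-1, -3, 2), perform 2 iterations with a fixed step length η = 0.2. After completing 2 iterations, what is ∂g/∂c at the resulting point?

∇g = (6a + 8, 4b + 2c - 6, 2b + 10c - 8)
(a₁, b₁, c₁) = (-1, -3, 2) − 0.2·(2, -14, 6) = (-1.4, -0.2, 0.8)
(a₂, b₂, c₂) = (-1.4, -0.2, 0.8) − 0.2·(-0.4, -5.2, -0.4) = (-1.32, 0.84, 0.88)
∂g/∂c at (-1.32, 0.84, 0.88) = 2.48

2.48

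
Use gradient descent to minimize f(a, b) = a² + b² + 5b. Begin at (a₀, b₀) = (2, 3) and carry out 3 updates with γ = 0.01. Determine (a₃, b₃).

(1.882384, 2.676556)

∇f = (2a, 2b + 5)
Step 1: at (2, 3), ∇f = (4, 11) → (2, 3) − 0.01·(4, 11) = (1.96, 2.89)
Step 2: at (1.96, 2.89), ∇f = (3.92, 10.78) → (1.96, 2.89) − 0.01·(3.92, 10.78) = (1.9208, 2.7822)
Step 3: at (1.9208, 2.7822), ∇f = (3.8416, 10.5644) → (1.9208, 2.7822) − 0.01·(3.8416, 10.5644) = (1.882384, 2.676556)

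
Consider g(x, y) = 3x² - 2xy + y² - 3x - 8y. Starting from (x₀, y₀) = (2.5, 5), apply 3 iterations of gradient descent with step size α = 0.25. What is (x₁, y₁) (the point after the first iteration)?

∇g = (6x - 2y - 3, -2x + 2y - 8)
(x₁, y₁) = (2.5, 5) − 0.25·(2, -3) = (2, 5.75)

(2, 5.75)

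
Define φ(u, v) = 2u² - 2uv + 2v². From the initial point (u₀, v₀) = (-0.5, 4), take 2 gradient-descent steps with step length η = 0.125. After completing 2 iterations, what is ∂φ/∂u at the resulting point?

∇φ = (4u - 2v, -2u + 4v)
(u₁, v₁) = (-0.5, 4) − 0.125·(-10, 17) = (0.75, 1.875)
(u₂, v₂) = (0.75, 1.875) − 0.125·(-0.75, 6) = (0.84375, 1.125)
∂φ/∂u at (0.84375, 1.125) = 1.125

1.125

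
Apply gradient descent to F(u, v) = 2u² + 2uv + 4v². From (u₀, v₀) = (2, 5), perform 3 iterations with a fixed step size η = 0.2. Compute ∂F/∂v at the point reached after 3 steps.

∇F = (4u + 2v, 2u + 8v)
(u₁, v₁) = (2, 5) − 0.2·(18, 44) = (-1.6, -3.8)
(u₂, v₂) = (-1.6, -3.8) − 0.2·(-14, -33.6) = (1.2, 2.92)
(u₃, v₃) = (1.2, 2.92) − 0.2·(10.64, 25.76) = (-0.928, -2.232)
∂F/∂v at (-0.928, -2.232) = -19.712

-19.712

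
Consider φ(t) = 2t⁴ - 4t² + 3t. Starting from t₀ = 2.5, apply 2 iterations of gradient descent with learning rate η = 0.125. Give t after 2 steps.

φ′(t) = 8t³ - 8t + 3
t₁ = 2.5 − 0.125·108 = -11
t₂ = -11 − 0.125·(-10557) = 1308.625

1308.625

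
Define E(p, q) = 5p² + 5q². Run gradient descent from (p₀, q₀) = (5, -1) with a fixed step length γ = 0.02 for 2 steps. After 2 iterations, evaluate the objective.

∇E = (10p, 10q)
Step 1: at (5, -1), ∇E = (50, -10) → (5, -1) − 0.02·(50, -10) = (4, -0.8)
Step 2: at (4, -0.8), ∇E = (40, -8) → (4, -0.8) − 0.02·(40, -8) = (3.2, -0.64)
E(3.2, -0.64) = 53.248

53.248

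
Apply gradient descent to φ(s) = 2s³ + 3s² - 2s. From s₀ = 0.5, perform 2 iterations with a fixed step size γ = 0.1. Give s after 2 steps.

φ′(s) = 6s² + 6s - 2
Step 1: φ′(0.5) = 2.5; s₁ = 0.5 − 0.1·2.5 = 0.25
Step 2: φ′(0.25) = -0.125; s₂ = 0.25 − 0.1·(-0.125) = 0.2625

0.2625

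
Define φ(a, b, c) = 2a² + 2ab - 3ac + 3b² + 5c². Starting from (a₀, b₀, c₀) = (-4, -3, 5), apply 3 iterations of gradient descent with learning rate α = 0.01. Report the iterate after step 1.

(-3.63, -2.74, 4.38)

∇φ = (4a + 2b - 3c, 2a + 6b, -3a + 10c)
Step 1: at (-4, -3, 5), ∇φ = (-37, -26, 62) → (-4, -3, 5) − 0.01·(-37, -26, 62) = (-3.63, -2.74, 4.38)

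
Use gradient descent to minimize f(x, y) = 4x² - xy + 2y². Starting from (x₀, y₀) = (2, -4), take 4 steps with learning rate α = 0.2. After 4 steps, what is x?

0.4864

∇f = (8x - y, -x + 4y)
(x₁, y₁) = (2, -4) − 0.2·(20, -18) = (-2, -0.4)
(x₂, y₂) = (-2, -0.4) − 0.2·(-15.6, 0.4) = (1.12, -0.48)
(x₃, y₃) = (1.12, -0.48) − 0.2·(9.44, -3.04) = (-0.768, 0.128)
(x₄, y₄) = (-0.768, 0.128) − 0.2·(-6.272, 1.28) = (0.4864, -0.128)
x = 0.4864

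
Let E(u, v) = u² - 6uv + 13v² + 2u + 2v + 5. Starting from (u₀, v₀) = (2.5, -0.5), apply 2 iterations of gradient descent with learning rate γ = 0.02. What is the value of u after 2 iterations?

2.1704

∇E = (2u - 6v + 2, -6u + 26v + 2)
Step 1: at (2.5, -0.5), ∇E = (10, -26) → (2.5, -0.5) − 0.02·(10, -26) = (2.3, 0.02)
Step 2: at (2.3, 0.02), ∇E = (6.48, -11.28) → (2.3, 0.02) − 0.02·(6.48, -11.28) = (2.1704, 0.2456)
u = 2.1704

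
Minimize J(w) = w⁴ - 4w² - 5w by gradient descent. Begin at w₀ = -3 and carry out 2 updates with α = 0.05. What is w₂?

J′(w) = 4w³ - 8w - 5
Step 1: J′(-3) = -89; w₁ = -3 − 0.05·(-89) = 1.45
Step 2: J′(1.45) = -4.4055; w₂ = 1.45 − 0.05·(-4.4055) = 1.670275

1.670275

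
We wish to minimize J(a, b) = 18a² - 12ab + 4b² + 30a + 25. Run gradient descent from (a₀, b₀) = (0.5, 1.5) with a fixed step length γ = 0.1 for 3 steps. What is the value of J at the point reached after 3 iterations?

∇J = (36a - 12b + 30, -12a + 8b)
(a₁, b₁) = (0.5, 1.5) − 0.1·(30, 6) = (-2.5, 0.9)
(a₂, b₂) = (-2.5, 0.9) − 0.1·(-70.8, 37.2) = (4.58, -2.82)
(a₃, b₃) = (4.58, -2.82) − 0.1·(228.72, -77.52) = (-18.292, 4.932)
J(-18.292, 4.932) = 6678.882976

6678.882976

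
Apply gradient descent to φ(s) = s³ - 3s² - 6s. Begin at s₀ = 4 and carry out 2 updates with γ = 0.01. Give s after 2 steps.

3.671428

φ′(s) = 3s² - 6s - 6
s₁ = 4 − 0.01·18 = 3.82
s₂ = 3.82 − 0.01·14.8572 = 3.671428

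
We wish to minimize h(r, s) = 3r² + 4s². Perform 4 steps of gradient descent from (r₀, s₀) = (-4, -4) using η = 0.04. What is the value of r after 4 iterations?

-1.33448704

∇h = (6r, 8s)
(r₁, s₁) = (-4, -4) − 0.04·(-24, -32) = (-3.04, -2.72)
(r₂, s₂) = (-3.04, -2.72) − 0.04·(-18.24, -21.76) = (-2.3104, -1.8496)
(r₃, s₃) = (-2.3104, -1.8496) − 0.04·(-13.8624, -14.7968) = (-1.755904, -1.257728)
(r₄, s₄) = (-1.755904, -1.257728) − 0.04·(-10.535424, -10.061824) = (-1.33448704, -0.85525504)
r = -1.33448704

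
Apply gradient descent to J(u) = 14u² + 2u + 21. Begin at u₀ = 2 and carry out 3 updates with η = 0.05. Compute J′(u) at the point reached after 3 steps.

-3.712

J′(u) = 28u + 2
Step 1: J′(2) = 58; u₁ = 2 − 0.05·58 = -0.9
Step 2: J′(-0.9) = -23.2; u₂ = -0.9 − 0.05·(-23.2) = 0.26
Step 3: J′(0.26) = 9.28; u₃ = 0.26 − 0.05·9.28 = -0.204
J′(u) at (-0.204) = -3.712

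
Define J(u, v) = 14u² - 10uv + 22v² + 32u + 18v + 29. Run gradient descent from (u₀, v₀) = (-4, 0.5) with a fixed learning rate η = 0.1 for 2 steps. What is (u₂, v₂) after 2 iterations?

(-18.8, 28.2)

∇J = (28u - 10v + 32, -10u + 44v + 18)
(u₁, v₁) = (-4, 0.5) − 0.1·(-85, 80) = (4.5, -7.5)
(u₂, v₂) = (4.5, -7.5) − 0.1·(233, -357) = (-18.8, 28.2)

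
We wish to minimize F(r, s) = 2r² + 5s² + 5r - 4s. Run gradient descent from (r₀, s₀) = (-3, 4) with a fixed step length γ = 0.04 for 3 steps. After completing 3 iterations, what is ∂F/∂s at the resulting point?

7.776

∇F = (4r + 5, 10s - 4)
Step 1: at (-3, 4), ∇F = (-7, 36) → (-3, 4) − 0.04·(-7, 36) = (-2.72, 2.56)
Step 2: at (-2.72, 2.56), ∇F = (-5.88, 21.6) → (-2.72, 2.56) − 0.04·(-5.88, 21.6) = (-2.4848, 1.696)
Step 3: at (-2.4848, 1.696), ∇F = (-4.9392, 12.96) → (-2.4848, 1.696) − 0.04·(-4.9392, 12.96) = (-2.287232, 1.1776)
∂F/∂s at (-2.287232, 1.1776) = 7.776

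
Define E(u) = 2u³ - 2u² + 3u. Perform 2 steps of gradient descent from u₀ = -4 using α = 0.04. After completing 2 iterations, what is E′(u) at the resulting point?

E′(u) = 6u² - 4u + 3
u₁ = -4 − 0.04·115 = -8.6
u₂ = -8.6 − 0.04·481.16 = -27.8464
E′(u) at (-27.8464) = 4766.91755776

4766.91755776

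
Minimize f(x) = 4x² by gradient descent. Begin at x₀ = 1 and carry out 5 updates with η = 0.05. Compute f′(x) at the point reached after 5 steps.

0.62208

f′(x) = 8x
x₁ = 1 − 0.05·8 = 0.6
x₂ = 0.6 − 0.05·4.8 = 0.36
x₃ = 0.36 − 0.05·2.88 = 0.216
x₄ = 0.216 − 0.05·1.728 = 0.1296
x₅ = 0.1296 − 0.05·1.0368 = 0.07776
f′(x) at (0.07776) = 0.62208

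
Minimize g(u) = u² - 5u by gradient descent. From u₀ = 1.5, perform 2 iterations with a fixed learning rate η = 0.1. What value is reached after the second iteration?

1.86

g′(u) = 2u - 5
u₁ = 1.5 − 0.1·(-2) = 1.7
u₂ = 1.7 − 0.1·(-1.6) = 1.86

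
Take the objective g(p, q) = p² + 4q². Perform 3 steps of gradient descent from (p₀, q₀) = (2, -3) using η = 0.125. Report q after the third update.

0

∇g = (2p, 8q)
(p₁, q₁) = (2, -3) − 0.125·(4, -24) = (1.5, 0)
(p₂, q₂) = (1.5, 0) − 0.125·(3, 0) = (1.125, 0)
(p₃, q₃) = (1.125, 0) − 0.125·(2.25, 0) = (0.84375, 0)
q = 0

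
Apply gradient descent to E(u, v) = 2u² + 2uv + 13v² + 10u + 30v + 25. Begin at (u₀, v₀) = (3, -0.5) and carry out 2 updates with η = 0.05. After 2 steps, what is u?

∇E = (4u + 2v + 10, 2u + 26v + 30)
Step 1: at (3, -0.5), ∇E = (21, 23) → (3, -0.5) − 0.05·(21, 23) = (1.95, -1.65)
Step 2: at (1.95, -1.65), ∇E = (14.5, -9) → (1.95, -1.65) − 0.05·(14.5, -9) = (1.225, -1.2)
u = 1.225

1.225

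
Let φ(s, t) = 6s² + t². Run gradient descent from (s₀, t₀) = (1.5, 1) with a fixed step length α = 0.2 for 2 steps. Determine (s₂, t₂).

∇φ = (12s, 2t)
Step 1: at (1.5, 1), ∇φ = (18, 2) → (1.5, 1) − 0.2·(18, 2) = (-2.1, 0.6)
Step 2: at (-2.1, 0.6), ∇φ = (-25.2, 1.2) → (-2.1, 0.6) − 0.2·(-25.2, 1.2) = (2.94, 0.36)

(2.94, 0.36)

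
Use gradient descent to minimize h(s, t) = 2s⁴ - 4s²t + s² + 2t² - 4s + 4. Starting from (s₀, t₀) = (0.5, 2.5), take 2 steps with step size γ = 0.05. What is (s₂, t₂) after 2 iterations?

∇h = (8s³ - 8st + 2s - 4, -4s² + 4t)
(s₁, t₁) = (0.5, 2.5) − 0.05·(-12, 9) = (1.1, 2.05)
(s₂, t₂) = (1.1, 2.05) − 0.05·(-9.192, 3.36) = (1.5596, 1.882)

(1.5596, 1.882)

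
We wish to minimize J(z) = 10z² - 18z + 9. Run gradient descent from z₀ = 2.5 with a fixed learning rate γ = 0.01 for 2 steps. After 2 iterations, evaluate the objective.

J′(z) = 20z - 18
z₁ = 2.5 − 0.01·32 = 2.18
z₂ = 2.18 − 0.01·25.6 = 1.924
J(1.924) = 11.38576

11.38576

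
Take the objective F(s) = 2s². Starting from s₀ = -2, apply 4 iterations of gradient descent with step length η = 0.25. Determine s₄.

0

F′(s) = 4s
s₁ = -2 − 0.25·(-8) = 0
s₂ = 0 − 0.25·0 = 0
s₃ = 0 − 0.25·0 = 0
s₄ = 0 − 0.25·0 = 0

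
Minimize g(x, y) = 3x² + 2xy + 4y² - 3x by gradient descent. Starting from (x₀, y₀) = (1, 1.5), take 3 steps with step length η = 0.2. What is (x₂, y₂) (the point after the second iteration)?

∇g = (6x + 2y - 3, 2x + 8y)
(x₁, y₁) = (1, 1.5) − 0.2·(6, 14) = (-0.2, -1.3)
(x₂, y₂) = (-0.2, -1.3) − 0.2·(-6.8, -10.8) = (1.16, 0.86)

(1.16, 0.86)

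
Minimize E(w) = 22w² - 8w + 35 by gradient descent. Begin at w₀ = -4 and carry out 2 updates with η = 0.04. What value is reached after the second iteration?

E′(w) = 44w - 8
Step 1: E′(-4) = -184; w₁ = -4 − 0.04·(-184) = 3.36
Step 2: E′(3.36) = 139.84; w₂ = 3.36 − 0.04·139.84 = -2.2336

-2.2336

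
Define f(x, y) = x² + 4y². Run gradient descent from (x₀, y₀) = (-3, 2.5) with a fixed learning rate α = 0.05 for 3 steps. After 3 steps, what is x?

-2.187

∇f = (2x, 8y)
Step 1: at (-3, 2.5), ∇f = (-6, 20) → (-3, 2.5) − 0.05·(-6, 20) = (-2.7, 1.5)
Step 2: at (-2.7, 1.5), ∇f = (-5.4, 12) → (-2.7, 1.5) − 0.05·(-5.4, 12) = (-2.43, 0.9)
Step 3: at (-2.43, 0.9), ∇f = (-4.86, 7.2) → (-2.43, 0.9) − 0.05·(-4.86, 7.2) = (-2.187, 0.54)
x = -2.187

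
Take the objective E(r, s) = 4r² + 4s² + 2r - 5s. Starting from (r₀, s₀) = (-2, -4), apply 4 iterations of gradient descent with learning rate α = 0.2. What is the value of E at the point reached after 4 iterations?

∇E = (8r + 2, 8s - 5)
Step 1: at (-2, -4), ∇E = (-14, -37) → (-2, -4) − 0.2·(-14, -37) = (0.8, 3.4)
Step 2: at (0.8, 3.4), ∇E = (8.4, 22.2) → (0.8, 3.4) − 0.2·(8.4, 22.2) = (-0.88, -1.04)
Step 3: at (-0.88, -1.04), ∇E = (-5.04, -13.32) → (-0.88, -1.04) − 0.2·(-5.04, -13.32) = (0.128, 1.624)
Step 4: at (0.128, 1.624), ∇E = (3.024, 7.992) → (0.128, 1.624) − 0.2·(3.024, 7.992) = (-0.4768, 0.0256)
E(-0.4768, 0.0256) = -0.1696256

-0.1696256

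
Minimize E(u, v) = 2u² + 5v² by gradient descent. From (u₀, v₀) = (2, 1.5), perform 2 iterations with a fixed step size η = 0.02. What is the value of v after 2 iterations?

0.96

∇E = (4u, 10v)
Step 1: at (2, 1.5), ∇E = (8, 15) → (2, 1.5) − 0.02·(8, 15) = (1.84, 1.2)
Step 2: at (1.84, 1.2), ∇E = (7.36, 12) → (1.84, 1.2) − 0.02·(7.36, 12) = (1.6928, 0.96)
v = 0.96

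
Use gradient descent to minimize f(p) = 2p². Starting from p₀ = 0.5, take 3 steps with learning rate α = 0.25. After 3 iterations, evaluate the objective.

0

f′(p) = 4p
Step 1: f′(0.5) = 2; p₁ = 0.5 − 0.25·2 = 0
Step 2: f′(0) = 0; p₂ = 0 − 0.25·0 = 0
Step 3: f′(0) = 0; p₃ = 0 − 0.25·0 = 0
f(0) = 0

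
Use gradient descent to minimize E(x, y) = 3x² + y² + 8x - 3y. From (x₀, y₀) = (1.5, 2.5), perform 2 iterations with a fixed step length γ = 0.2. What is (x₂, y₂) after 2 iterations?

∇E = (6x + 8, 2y - 3)
Step 1: at (1.5, 2.5), ∇E = (17, 2) → (1.5, 2.5) − 0.2·(17, 2) = (-1.9, 2.1)
Step 2: at (-1.9, 2.1), ∇E = (-3.4, 1.2) → (-1.9, 2.1) − 0.2·(-3.4, 1.2) = (-1.22, 1.86)

(-1.22, 1.86)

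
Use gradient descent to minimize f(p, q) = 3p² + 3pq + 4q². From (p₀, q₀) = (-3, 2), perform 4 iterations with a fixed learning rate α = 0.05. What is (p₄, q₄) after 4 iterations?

∇f = (6p + 3q, 3p + 8q)
(p₁, q₁) = (-3, 2) − 0.05·(-12, 7) = (-2.4, 1.65)
(p₂, q₂) = (-2.4, 1.65) − 0.05·(-9.45, 6) = (-1.9275, 1.35)
(p₃, q₃) = (-1.9275, 1.35) − 0.05·(-7.515, 5.0175) = (-1.55175, 1.099125)
(p₄, q₄) = (-1.55175, 1.099125) − 0.05·(-6.013125, 4.13775) = (-1.25109375, 0.8922375)

(-1.25109375, 0.8922375)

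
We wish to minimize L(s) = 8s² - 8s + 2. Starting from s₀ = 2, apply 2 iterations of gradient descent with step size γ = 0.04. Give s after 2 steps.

0.6944

L′(s) = 16s - 8
s₁ = 2 − 0.04·24 = 1.04
s₂ = 1.04 − 0.04·8.64 = 0.6944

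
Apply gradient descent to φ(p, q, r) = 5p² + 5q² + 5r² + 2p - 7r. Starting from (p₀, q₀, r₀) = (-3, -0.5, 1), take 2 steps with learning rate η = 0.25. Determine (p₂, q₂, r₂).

∇φ = (10p + 2, 10q, 10r - 7)
(p₁, q₁, r₁) = (-3, -0.5, 1) − 0.25·(-28, -5, 3) = (4, 0.75, 0.25)
(p₂, q₂, r₂) = (4, 0.75, 0.25) − 0.25·(42, 7.5, -4.5) = (-6.5, -1.125, 1.375)

(-6.5, -1.125, 1.375)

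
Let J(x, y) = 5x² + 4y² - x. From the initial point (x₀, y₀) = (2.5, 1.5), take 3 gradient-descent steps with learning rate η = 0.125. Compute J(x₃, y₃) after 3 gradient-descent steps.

-0.04296875

∇J = (10x - 1, 8y)
Step 1: at (2.5, 1.5), ∇J = (24, 12) → (2.5, 1.5) − 0.125·(24, 12) = (-0.5, 0)
Step 2: at (-0.5, 0), ∇J = (-6, 0) → (-0.5, 0) − 0.125·(-6, 0) = (0.25, 0)
Step 3: at (0.25, 0), ∇J = (1.5, 0) → (0.25, 0) − 0.125·(1.5, 0) = (0.0625, 0)
J(0.0625, 0) = -0.04296875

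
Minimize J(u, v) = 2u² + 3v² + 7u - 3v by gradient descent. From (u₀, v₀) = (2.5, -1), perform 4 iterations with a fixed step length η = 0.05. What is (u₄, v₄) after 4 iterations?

(-0.0092, 0.13985)

∇J = (4u + 7, 6v - 3)
(u₁, v₁) = (2.5, -1) − 0.05·(17, -9) = (1.65, -0.55)
(u₂, v₂) = (1.65, -0.55) − 0.05·(13.6, -6.3) = (0.97, -0.235)
(u₃, v₃) = (0.97, -0.235) − 0.05·(10.88, -4.41) = (0.426, -0.0145)
(u₄, v₄) = (0.426, -0.0145) − 0.05·(8.704, -3.087) = (-0.0092, 0.13985)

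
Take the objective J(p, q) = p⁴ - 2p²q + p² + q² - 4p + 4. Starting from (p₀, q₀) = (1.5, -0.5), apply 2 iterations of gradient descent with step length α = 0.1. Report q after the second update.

∇J = (4p³ - 4pq + 2p - 4, -2p² + 2q)
Step 1: at (1.5, -0.5), ∇J = (15.5, -5.5) → (1.5, -0.5) − 0.1·(15.5, -5.5) = (-0.05, 0.05)
Step 2: at (-0.05, 0.05), ∇J = (-4.0905, 0.095) → (-0.05, 0.05) − 0.1·(-4.0905, 0.095) = (0.35905, 0.0405)
q = 0.0405

0.0405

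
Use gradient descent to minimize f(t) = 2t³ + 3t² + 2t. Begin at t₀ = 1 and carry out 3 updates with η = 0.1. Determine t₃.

-0.5071616

f′(t) = 6t² + 6t + 2
Step 1: f′(1) = 14; t₁ = 1 − 0.1·14 = -0.4
Step 2: f′(-0.4) = 0.56; t₂ = -0.4 − 0.1·0.56 = -0.456
Step 3: f′(-0.456) = 0.511616; t₃ = -0.456 − 0.1·0.511616 = -0.5071616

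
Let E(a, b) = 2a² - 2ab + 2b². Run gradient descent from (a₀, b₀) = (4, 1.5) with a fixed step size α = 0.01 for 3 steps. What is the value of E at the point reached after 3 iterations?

∇E = (4a - 2b, -2a + 4b)
(a₁, b₁) = (4, 1.5) − 0.01·(13, -2) = (3.87, 1.52)
(a₂, b₂) = (3.87, 1.52) − 0.01·(12.44, -1.66) = (3.7456, 1.5366)
(a₃, b₃) = (3.7456, 1.5366) − 0.01·(11.9092, -1.3448) = (3.626508, 1.550048)
E(3.626508, 1.550048) = 19.865895207968

19.865895207968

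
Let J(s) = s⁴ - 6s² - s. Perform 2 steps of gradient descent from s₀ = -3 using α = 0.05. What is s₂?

1.035075

J′(s) = 4s³ - 12s - 1
s₁ = -3 − 0.05·(-73) = 0.65
s₂ = 0.65 − 0.05·(-7.7015) = 1.035075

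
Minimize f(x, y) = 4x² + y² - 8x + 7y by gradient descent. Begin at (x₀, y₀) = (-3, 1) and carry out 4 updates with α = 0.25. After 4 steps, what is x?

-3

∇f = (8x - 8, 2y + 7)
Step 1: at (-3, 1), ∇f = (-32, 9) → (-3, 1) − 0.25·(-32, 9) = (5, -1.25)
Step 2: at (5, -1.25), ∇f = (32, 4.5) → (5, -1.25) − 0.25·(32, 4.5) = (-3, -2.375)
Step 3: at (-3, -2.375), ∇f = (-32, 2.25) → (-3, -2.375) − 0.25·(-32, 2.25) = (5, -2.9375)
Step 4: at (5, -2.9375), ∇f = (32, 1.125) → (5, -2.9375) − 0.25·(32, 1.125) = (-3, -3.21875)
x = -3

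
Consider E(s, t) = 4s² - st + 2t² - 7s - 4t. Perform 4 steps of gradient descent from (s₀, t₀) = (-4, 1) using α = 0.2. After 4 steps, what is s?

0.2048

∇E = (8s - t - 7, -s + 4t - 4)
Step 1: at (-4, 1), ∇E = (-40, 4) → (-4, 1) − 0.2·(-40, 4) = (4, 0.2)
Step 2: at (4, 0.2), ∇E = (24.8, -7.2) → (4, 0.2) − 0.2·(24.8, -7.2) = (-0.96, 1.64)
Step 3: at (-0.96, 1.64), ∇E = (-16.32, 3.52) → (-0.96, 1.64) − 0.2·(-16.32, 3.52) = (2.304, 0.936)
Step 4: at (2.304, 0.936), ∇E = (10.496, -2.56) → (2.304, 0.936) − 0.2·(10.496, -2.56) = (0.2048, 1.448)
s = 0.2048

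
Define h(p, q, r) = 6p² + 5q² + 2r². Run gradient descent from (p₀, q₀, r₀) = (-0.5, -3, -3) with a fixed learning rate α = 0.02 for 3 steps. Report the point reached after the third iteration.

∇h = (12p, 10q, 4r)
(p₁, q₁, r₁) = (-0.5, -3, -3) − 0.02·(-6, -30, -12) = (-0.38, -2.4, -2.76)
(p₂, q₂, r₂) = (-0.38, -2.4, -2.76) − 0.02·(-4.56, -24, -11.04) = (-0.2888, -1.92, -2.5392)
(p₃, q₃, r₃) = (-0.2888, -1.92, -2.5392) − 0.02·(-3.4656, -19.2, -10.1568) = (-0.219488, -1.536, -2.336064)

(-0.219488, -1.536, -2.336064)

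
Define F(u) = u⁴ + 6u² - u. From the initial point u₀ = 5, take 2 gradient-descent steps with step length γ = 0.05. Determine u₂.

F′(u) = 4u³ + 12u - 1
Step 1: F′(5) = 559; u₁ = 5 − 0.05·559 = -22.95
Step 2: F′(-22.95) = -48627.6895; u₂ = -22.95 − 0.05·(-48627.6895) = 2408.434475

2408.434475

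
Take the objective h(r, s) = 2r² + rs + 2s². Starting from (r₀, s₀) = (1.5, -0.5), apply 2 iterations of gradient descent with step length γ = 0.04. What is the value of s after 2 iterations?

-0.4544

∇h = (4r + s, r + 4s)
Step 1: at (1.5, -0.5), ∇h = (5.5, -0.5) → (1.5, -0.5) − 0.04·(5.5, -0.5) = (1.28, -0.48)
Step 2: at (1.28, -0.48), ∇h = (4.64, -0.64) → (1.28, -0.48) − 0.04·(4.64, -0.64) = (1.0944, -0.4544)
s = -0.4544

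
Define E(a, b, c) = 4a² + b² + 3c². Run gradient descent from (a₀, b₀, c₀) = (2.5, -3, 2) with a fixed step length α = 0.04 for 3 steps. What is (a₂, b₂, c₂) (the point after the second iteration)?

(1.156, -2.5392, 1.1552)

∇E = (8a, 2b, 6c)
(a₁, b₁, c₁) = (2.5, -3, 2) − 0.04·(20, -6, 12) = (1.7, -2.76, 1.52)
(a₂, b₂, c₂) = (1.7, -2.76, 1.52) − 0.04·(13.6, -5.52, 9.12) = (1.156, -2.5392, 1.1552)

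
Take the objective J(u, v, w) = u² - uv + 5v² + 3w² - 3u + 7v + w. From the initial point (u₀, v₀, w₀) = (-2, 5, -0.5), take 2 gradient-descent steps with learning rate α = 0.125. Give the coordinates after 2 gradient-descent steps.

(-0.296875, -0.34375, -0.1875)

∇J = (2u - v - 3, -u + 10v + 7, 6w + 1)
(u₁, v₁, w₁) = (-2, 5, -0.5) − 0.125·(-12, 59, -2) = (-0.5, -2.375, -0.25)
(u₂, v₂, w₂) = (-0.5, -2.375, -0.25) − 0.125·(-1.625, -16.25, -0.5) = (-0.296875, -0.34375, -0.1875)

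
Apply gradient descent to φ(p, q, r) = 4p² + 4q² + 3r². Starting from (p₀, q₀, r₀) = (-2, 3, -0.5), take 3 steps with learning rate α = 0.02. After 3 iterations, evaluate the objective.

18.61580070912

∇φ = (8p, 8q, 6r)
Step 1: at (-2, 3, -0.5), ∇φ = (-16, 24, -3) → (-2, 3, -0.5) − 0.02·(-16, 24, -3) = (-1.68, 2.52, -0.44)
Step 2: at (-1.68, 2.52, -0.44), ∇φ = (-13.44, 20.16, -2.64) → (-1.68, 2.52, -0.44) − 0.02·(-13.44, 20.16, -2.64) = (-1.4112, 2.1168, -0.3872)
Step 3: at (-1.4112, 2.1168, -0.3872), ∇φ = (-11.2896, 16.9344, -2.3232) → (-1.4112, 2.1168, -0.3872) − 0.02·(-11.2896, 16.9344, -2.3232) = (-1.185408, 1.778112, -0.340736)
φ(-1.185408, 1.778112, -0.340736) = 18.61580070912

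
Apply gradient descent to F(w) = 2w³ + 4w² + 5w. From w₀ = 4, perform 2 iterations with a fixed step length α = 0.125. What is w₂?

F′(w) = 6w² + 8w + 5
w₁ = 4 − 0.125·133 = -12.625
w₂ = -12.625 − 0.125·860.34375 = -120.16796875

-120.16796875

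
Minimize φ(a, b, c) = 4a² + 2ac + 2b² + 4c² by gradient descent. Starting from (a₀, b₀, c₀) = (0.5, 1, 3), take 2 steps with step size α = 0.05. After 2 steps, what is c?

∇φ = (8a + 2c, 4b, 2a + 8c)
Step 1: at (0.5, 1, 3), ∇φ = (10, 4, 25) → (0.5, 1, 3) − 0.05·(10, 4, 25) = (0, 0.8, 1.75)
Step 2: at (0, 0.8, 1.75), ∇φ = (3.5, 3.2, 14) → (0, 0.8, 1.75) − 0.05·(3.5, 3.2, 14) = (-0.175, 0.64, 1.05)
c = 1.05

1.05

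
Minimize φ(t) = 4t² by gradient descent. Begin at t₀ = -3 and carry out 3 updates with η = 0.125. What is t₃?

0

φ′(t) = 8t
Step 1: φ′(-3) = -24; t₁ = -3 − 0.125·(-24) = 0
Step 2: φ′(0) = 0; t₂ = 0 − 0.125·0 = 0
Step 3: φ′(0) = 0; t₃ = 0 − 0.125·0 = 0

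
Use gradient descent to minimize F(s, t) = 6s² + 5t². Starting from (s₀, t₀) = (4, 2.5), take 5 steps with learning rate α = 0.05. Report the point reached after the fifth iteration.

∇F = (12s, 10t)
Step 1: at (4, 2.5), ∇F = (48, 25) → (4, 2.5) − 0.05·(48, 25) = (1.6, 1.25)
Step 2: at (1.6, 1.25), ∇F = (19.2, 12.5) → (1.6, 1.25) − 0.05·(19.2, 12.5) = (0.64, 0.625)
Step 3: at (0.64, 0.625), ∇F = (7.68, 6.25) → (0.64, 0.625) − 0.05·(7.68, 6.25) = (0.256, 0.3125)
Step 4: at (0.256, 0.3125), ∇F = (3.072, 3.125) → (0.256, 0.3125) − 0.05·(3.072, 3.125) = (0.1024, 0.15625)
Step 5: at (0.1024, 0.15625), ∇F = (1.2288, 1.5625) → (0.1024, 0.15625) − 0.05·(1.2288, 1.5625) = (0.04096, 0.078125)

(0.04096, 0.078125)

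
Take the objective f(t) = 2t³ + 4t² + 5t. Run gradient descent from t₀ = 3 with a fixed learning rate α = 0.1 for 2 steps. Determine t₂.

-18.414

f′(t) = 6t² + 8t + 5
Step 1: f′(3) = 83; t₁ = 3 − 0.1·83 = -5.3
Step 2: f′(-5.3) = 131.14; t₂ = -5.3 − 0.1·131.14 = -18.414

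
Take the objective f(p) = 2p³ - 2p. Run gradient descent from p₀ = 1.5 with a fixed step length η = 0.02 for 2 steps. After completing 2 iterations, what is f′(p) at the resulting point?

5.478790409824

f′(p) = 6p² - 2
p₁ = 1.5 − 0.02·11.5 = 1.27
p₂ = 1.27 − 0.02·7.6774 = 1.116452
f′(p) at (1.116452) = 5.478790409824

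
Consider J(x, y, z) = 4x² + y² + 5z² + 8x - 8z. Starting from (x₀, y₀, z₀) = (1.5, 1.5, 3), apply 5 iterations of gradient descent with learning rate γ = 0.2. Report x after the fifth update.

∇J = (8x + 8, 2y, 10z - 8)
Step 1: at (1.5, 1.5, 3), ∇J = (20, 3, 22) → (1.5, 1.5, 3) − 0.2·(20, 3, 22) = (-2.5, 0.9, -1.4)
Step 2: at (-2.5, 0.9, -1.4), ∇J = (-12, 1.8, -22) → (-2.5, 0.9, -1.4) − 0.2·(-12, 1.8, -22) = (-0.1, 0.54, 3)
Step 3: at (-0.1, 0.54, 3), ∇J = (7.2, 1.08, 22) → (-0.1, 0.54, 3) − 0.2·(7.2, 1.08, 22) = (-1.54, 0.324, -1.4)
Step 4: at (-1.54, 0.324, -1.4), ∇J = (-4.32, 0.648, -22) → (-1.54, 0.324, -1.4) − 0.2·(-4.32, 0.648, -22) = (-0.676, 0.1944, 3)
Step 5: at (-0.676, 0.1944, 3), ∇J = (2.592, 0.3888, 22) → (-0.676, 0.1944, 3) − 0.2·(2.592, 0.3888, 22) = (-1.1944, 0.11664, -1.4)
x = -1.1944

-1.1944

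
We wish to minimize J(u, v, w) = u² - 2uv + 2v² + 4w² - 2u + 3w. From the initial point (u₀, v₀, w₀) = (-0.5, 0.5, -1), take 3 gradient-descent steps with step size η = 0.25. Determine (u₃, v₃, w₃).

∇J = (2u - 2v - 2, -2u + 4v, 8w + 3)
Step 1: at (-0.5, 0.5, -1), ∇J = (-4, 3, -5) → (-0.5, 0.5, -1) − 0.25·(-4, 3, -5) = (0.5, -0.25, 0.25)
Step 2: at (0.5, -0.25, 0.25), ∇J = (-0.5, -2, 5) → (0.5, -0.25, 0.25) − 0.25·(-0.5, -2, 5) = (0.625, 0.25, -1)
Step 3: at (0.625, 0.25, -1), ∇J = (-1.25, -0.25, -5) → (0.625, 0.25, -1) − 0.25·(-1.25, -0.25, -5) = (0.9375, 0.3125, 0.25)

(0.9375, 0.3125, 0.25)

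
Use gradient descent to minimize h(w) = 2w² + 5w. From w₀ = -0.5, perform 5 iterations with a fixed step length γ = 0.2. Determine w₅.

h′(w) = 4w + 5
w₁ = -0.5 − 0.2·3 = -1.1
w₂ = -1.1 − 0.2·0.6 = -1.22
w₃ = -1.22 − 0.2·0.12 = -1.244
w₄ = -1.244 − 0.2·0.024 = -1.2488
w₅ = -1.2488 − 0.2·0.0048 = -1.24976

-1.24976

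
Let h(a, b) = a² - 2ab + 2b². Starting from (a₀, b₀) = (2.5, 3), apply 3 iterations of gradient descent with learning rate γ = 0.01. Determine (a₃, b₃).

∇h = (2a - 2b, -2a + 4b)
Step 1: at (2.5, 3), ∇h = (-1, 7) → (2.5, 3) − 0.01·(-1, 7) = (2.51, 2.93)
Step 2: at (2.51, 2.93), ∇h = (-0.84, 6.7) → (2.51, 2.93) − 0.01·(-0.84, 6.7) = (2.5184, 2.863)
Step 3: at (2.5184, 2.863), ∇h = (-0.6892, 6.4152) → (2.5184, 2.863) − 0.01·(-0.6892, 6.4152) = (2.525292, 2.798848)

(2.525292, 2.798848)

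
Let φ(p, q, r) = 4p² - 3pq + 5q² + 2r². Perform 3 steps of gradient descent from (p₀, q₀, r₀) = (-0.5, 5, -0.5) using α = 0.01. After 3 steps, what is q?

∇φ = (8p - 3q, -3p + 10q, 4r)
Step 1: at (-0.5, 5, -0.5), ∇φ = (-19, 51.5, -2) → (-0.5, 5, -0.5) − 0.01·(-19, 51.5, -2) = (-0.31, 4.485, -0.48)
Step 2: at (-0.31, 4.485, -0.48), ∇φ = (-15.935, 45.78, -1.92) → (-0.31, 4.485, -0.48) − 0.01·(-15.935, 45.78, -1.92) = (-0.15065, 4.0272, -0.4608)
Step 3: at (-0.15065, 4.0272, -0.4608), ∇φ = (-13.2868, 40.72395, -1.8432) → (-0.15065, 4.0272, -0.4608) − 0.01·(-13.2868, 40.72395, -1.8432) = (-0.017782, 3.6199605, -0.442368)
q = 3.6199605

3.6199605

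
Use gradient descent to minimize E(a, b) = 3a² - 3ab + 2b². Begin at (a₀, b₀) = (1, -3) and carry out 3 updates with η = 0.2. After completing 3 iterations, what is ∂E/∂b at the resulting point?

∇E = (6a - 3b, -3a + 4b)
(a₁, b₁) = (1, -3) − 0.2·(15, -15) = (-2, 0)
(a₂, b₂) = (-2, 0) − 0.2·(-12, 6) = (0.4, -1.2)
(a₃, b₃) = (0.4, -1.2) − 0.2·(6, -6) = (-0.8, 0)
∂E/∂b at (-0.8, 0) = 2.4

2.4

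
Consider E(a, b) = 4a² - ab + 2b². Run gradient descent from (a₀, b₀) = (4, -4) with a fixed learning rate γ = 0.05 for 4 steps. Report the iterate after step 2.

∇E = (8a - b, -a + 4b)
Step 1: at (4, -4), ∇E = (36, -20) → (4, -4) − 0.05·(36, -20) = (2.2, -3)
Step 2: at (2.2, -3), ∇E = (20.6, -14.2) → (2.2, -3) − 0.05·(20.6, -14.2) = (1.17, -2.29)

(1.17, -2.29)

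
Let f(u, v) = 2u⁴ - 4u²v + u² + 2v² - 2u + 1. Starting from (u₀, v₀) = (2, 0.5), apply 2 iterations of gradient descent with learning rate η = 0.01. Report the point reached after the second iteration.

∇f = (8u³ - 8uv + 2u - 2, -4u² + 4v)
(u₁, v₁) = (2, 0.5) − 0.01·(58, -14) = (1.42, 0.64)
(u₂, v₂) = (1.42, 0.64) − 0.01·(16.475904, -5.5056) = (1.25524096, 0.695056)

(1.25524096, 0.695056)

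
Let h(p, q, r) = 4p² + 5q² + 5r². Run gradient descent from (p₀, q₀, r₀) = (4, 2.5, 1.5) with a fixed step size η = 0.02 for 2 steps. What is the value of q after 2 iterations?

1.6

∇h = (8p, 10q, 10r)
(p₁, q₁, r₁) = (4, 2.5, 1.5) − 0.02·(32, 25, 15) = (3.36, 2, 1.2)
(p₂, q₂, r₂) = (3.36, 2, 1.2) − 0.02·(26.88, 20, 12) = (2.8224, 1.6, 0.96)
q = 1.6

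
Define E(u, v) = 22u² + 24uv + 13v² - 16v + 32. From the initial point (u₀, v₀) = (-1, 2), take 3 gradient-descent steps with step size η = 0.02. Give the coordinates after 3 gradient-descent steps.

(-0.924864, 1.595648)

∇E = (44u + 24v, 24u + 26v - 16)
(u₁, v₁) = (-1, 2) − 0.02·(4, 12) = (-1.08, 1.76)
(u₂, v₂) = (-1.08, 1.76) − 0.02·(-5.28, 3.84) = (-0.9744, 1.6832)
(u₃, v₃) = (-0.9744, 1.6832) − 0.02·(-2.4768, 4.3776) = (-0.924864, 1.595648)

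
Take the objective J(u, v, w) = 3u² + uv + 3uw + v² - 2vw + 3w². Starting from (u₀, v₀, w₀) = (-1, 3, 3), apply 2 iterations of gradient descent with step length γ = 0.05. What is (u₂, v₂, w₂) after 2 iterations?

∇J = (6u + v + 3w, u + 2v - 2w, 3u - 2v + 6w)
(u₁, v₁, w₁) = (-1, 3, 3) − 0.05·(6, -1, 9) = (-1.3, 3.05, 2.55)
(u₂, v₂, w₂) = (-1.3, 3.05, 2.55) − 0.05·(2.9, -0.3, 5.3) = (-1.445, 3.065, 2.285)

(-1.445, 3.065, 2.285)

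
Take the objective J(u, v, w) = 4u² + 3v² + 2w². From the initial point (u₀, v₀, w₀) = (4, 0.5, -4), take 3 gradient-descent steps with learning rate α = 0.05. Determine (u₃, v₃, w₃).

(0.864, 0.1715, -2.048)

∇J = (8u, 6v, 4w)
Step 1: at (4, 0.5, -4), ∇J = (32, 3, -16) → (4, 0.5, -4) − 0.05·(32, 3, -16) = (2.4, 0.35, -3.2)
Step 2: at (2.4, 0.35, -3.2), ∇J = (19.2, 2.1, -12.8) → (2.4, 0.35, -3.2) − 0.05·(19.2, 2.1, -12.8) = (1.44, 0.245, -2.56)
Step 3: at (1.44, 0.245, -2.56), ∇J = (11.52, 1.47, -10.24) → (1.44, 0.245, -2.56) − 0.05·(11.52, 1.47, -10.24) = (0.864, 0.1715, -2.048)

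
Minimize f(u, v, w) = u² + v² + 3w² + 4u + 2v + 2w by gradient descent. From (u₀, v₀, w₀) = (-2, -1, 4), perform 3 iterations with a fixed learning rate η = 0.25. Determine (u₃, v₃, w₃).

∇f = (2u + 4, 2v + 2, 6w + 2)
Step 1: at (-2, -1, 4), ∇f = (0, 0, 26) → (-2, -1, 4) − 0.25·(0, 0, 26) = (-2, -1, -2.5)
Step 2: at (-2, -1, -2.5), ∇f = (0, 0, -13) → (-2, -1, -2.5) − 0.25·(0, 0, -13) = (-2, -1, 0.75)
Step 3: at (-2, -1, 0.75), ∇f = (0, 0, 6.5) → (-2, -1, 0.75) − 0.25·(0, 0, 6.5) = (-2, -1, -0.875)

(-2, -1, -0.875)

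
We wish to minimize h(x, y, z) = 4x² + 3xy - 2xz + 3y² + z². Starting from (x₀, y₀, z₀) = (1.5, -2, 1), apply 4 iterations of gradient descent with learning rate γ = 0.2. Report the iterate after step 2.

(0.36, -0.32, 1)

∇h = (8x + 3y - 2z, 3x + 6y, -2x + 2z)
(x₁, y₁, z₁) = (1.5, -2, 1) − 0.2·(4, -7.5, -1) = (0.7, -0.5, 1.2)
(x₂, y₂, z₂) = (0.7, -0.5, 1.2) − 0.2·(1.7, -0.9, 1) = (0.36, -0.32, 1)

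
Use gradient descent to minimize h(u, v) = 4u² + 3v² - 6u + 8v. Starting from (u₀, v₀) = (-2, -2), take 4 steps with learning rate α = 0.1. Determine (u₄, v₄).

(0.7456, -1.3504)

∇h = (8u - 6, 6v + 8)
(u₁, v₁) = (-2, -2) − 0.1·(-22, -4) = (0.2, -1.6)
(u₂, v₂) = (0.2, -1.6) − 0.1·(-4.4, -1.6) = (0.64, -1.44)
(u₃, v₃) = (0.64, -1.44) − 0.1·(-0.88, -0.64) = (0.728, -1.376)
(u₄, v₄) = (0.728, -1.376) − 0.1·(-0.176, -0.256) = (0.7456, -1.3504)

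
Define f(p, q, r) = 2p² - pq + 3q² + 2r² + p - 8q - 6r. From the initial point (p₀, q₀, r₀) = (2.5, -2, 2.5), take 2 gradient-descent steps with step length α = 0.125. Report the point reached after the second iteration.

∇f = (4p - q + 1, -p + 6q - 8, 4r - 6)
(p₁, q₁, r₁) = (2.5, -2, 2.5) − 0.125·(13, -22.5, 4) = (0.875, 0.8125, 2)
(p₂, q₂, r₂) = (0.875, 0.8125, 2) − 0.125·(3.6875, -4, 2) = (0.4140625, 1.3125, 1.75)

(0.4140625, 1.3125, 1.75)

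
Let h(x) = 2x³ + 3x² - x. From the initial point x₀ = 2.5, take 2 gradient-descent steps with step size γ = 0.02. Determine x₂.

h′(x) = 6x² + 6x - 1
x₁ = 2.5 − 0.02·51.5 = 1.47
x₂ = 1.47 − 0.02·20.7854 = 1.054292

1.054292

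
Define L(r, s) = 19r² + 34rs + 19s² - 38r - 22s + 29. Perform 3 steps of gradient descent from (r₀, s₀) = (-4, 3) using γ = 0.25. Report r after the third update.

4506

∇L = (38r + 34s - 38, 34r + 38s - 22)
(r₁, s₁) = (-4, 3) − 0.25·(-88, -44) = (18, 14)
(r₂, s₂) = (18, 14) − 0.25·(1122, 1122) = (-262.5, -266.5)
(r₃, s₃) = (-262.5, -266.5) − 0.25·(-19074, -19074) = (4506, 4502)
r = 4506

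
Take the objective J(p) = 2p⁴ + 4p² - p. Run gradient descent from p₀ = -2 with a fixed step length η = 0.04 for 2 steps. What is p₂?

J′(p) = 8p³ + 8p - 1
p₁ = -2 − 0.04·(-81) = 1.24
p₂ = 1.24 − 0.04·24.172992 = 0.27308032

0.27308032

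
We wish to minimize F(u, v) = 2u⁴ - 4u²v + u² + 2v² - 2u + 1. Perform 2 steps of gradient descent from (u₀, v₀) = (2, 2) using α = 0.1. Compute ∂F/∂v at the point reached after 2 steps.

-3.99430656

∇F = (8u³ - 8uv + 2u - 2, -4u² + 4v)
(u₁, v₁) = (2, 2) − 0.1·(34, -8) = (-1.4, 2.8)
(u₂, v₂) = (-1.4, 2.8) − 0.1·(4.608, 3.36) = (-1.8608, 2.464)
∂F/∂v at (-1.8608, 2.464) = -3.99430656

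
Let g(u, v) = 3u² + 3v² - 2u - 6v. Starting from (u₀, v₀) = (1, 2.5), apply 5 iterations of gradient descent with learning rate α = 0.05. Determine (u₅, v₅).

∇g = (6u - 2, 6v - 6)
Step 1: at (1, 2.5), ∇g = (4, 9) → (1, 2.5) − 0.05·(4, 9) = (0.8, 2.05)
Step 2: at (0.8, 2.05), ∇g = (2.8, 6.3) → (0.8, 2.05) − 0.05·(2.8, 6.3) = (0.66, 1.735)
Step 3: at (0.66, 1.735), ∇g = (1.96, 4.41) → (0.66, 1.735) − 0.05·(1.96, 4.41) = (0.562, 1.5145)
Step 4: at (0.562, 1.5145), ∇g = (1.372, 3.087) → (0.562, 1.5145) − 0.05·(1.372, 3.087) = (0.4934, 1.36015)
Step 5: at (0.4934, 1.36015), ∇g = (0.9604, 2.1609) → (0.4934, 1.36015) − 0.05·(0.9604, 2.1609) = (0.44538, 1.252105)

(0.44538, 1.252105)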